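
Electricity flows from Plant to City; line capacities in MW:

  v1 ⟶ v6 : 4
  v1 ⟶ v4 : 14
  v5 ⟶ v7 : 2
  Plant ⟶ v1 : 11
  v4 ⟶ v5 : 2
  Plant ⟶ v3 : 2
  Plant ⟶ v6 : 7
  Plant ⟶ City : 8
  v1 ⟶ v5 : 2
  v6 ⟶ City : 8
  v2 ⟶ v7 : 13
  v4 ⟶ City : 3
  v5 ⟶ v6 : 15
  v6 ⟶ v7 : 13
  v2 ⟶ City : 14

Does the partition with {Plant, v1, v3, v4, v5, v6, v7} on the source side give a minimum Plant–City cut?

Given cut capacity: 8 + 3 + 8 = 19.
Augment Plant→City: bottleneck 8, flow now 8.
Augment Plant→v6→City: bottleneck 7, flow now 15.
Augment Plant→v1→v4→City: bottleneck 3, flow now 18.
Augment Plant→v1→v6→City: bottleneck 1, flow now 19.
No augmenting path remains; maximum flow = 19.
Cut capacity 19 equals the max flow, so it is a minimum cut.

Yes — it is a minimum cut (capacity 19).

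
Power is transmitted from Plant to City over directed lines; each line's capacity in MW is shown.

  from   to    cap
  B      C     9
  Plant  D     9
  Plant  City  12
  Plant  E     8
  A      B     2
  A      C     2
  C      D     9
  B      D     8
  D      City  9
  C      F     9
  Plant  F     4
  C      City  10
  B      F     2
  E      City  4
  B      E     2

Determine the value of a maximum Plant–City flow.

Augment Plant→City: bottleneck 12, flow now 12.
Augment Plant→D→City: bottleneck 9, flow now 21.
Augment Plant→E→City: bottleneck 4, flow now 25.
No augmenting path remains; maximum flow = 25.
In the residual graph, reachable from Plant: {Plant, E, F}.
Min-cut edges: Plant→D (9), Plant→City (12), E→City (4); capacity 9 + 12 + 4 = 25.
This cut is saturated, so no flow can exceed 25.

25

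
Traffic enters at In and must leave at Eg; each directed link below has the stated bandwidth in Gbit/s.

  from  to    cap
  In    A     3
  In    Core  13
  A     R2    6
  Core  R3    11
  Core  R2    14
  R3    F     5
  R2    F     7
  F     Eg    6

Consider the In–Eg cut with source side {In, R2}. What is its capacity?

Edges leaving {In, R2}: In→A (3), In→Core (13), R2→F (7).
Cut capacity = 3 + 13 + 7 = 23.

23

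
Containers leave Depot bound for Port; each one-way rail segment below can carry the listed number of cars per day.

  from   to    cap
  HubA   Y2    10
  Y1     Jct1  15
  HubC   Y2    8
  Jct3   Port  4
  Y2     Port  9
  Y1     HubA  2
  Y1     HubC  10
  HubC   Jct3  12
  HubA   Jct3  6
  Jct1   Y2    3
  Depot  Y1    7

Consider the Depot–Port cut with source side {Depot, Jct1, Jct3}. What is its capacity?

14

Edges leaving {Depot, Jct1, Jct3}: Depot→Y1 (7), Jct1→Y2 (3), Jct3→Port (4).
Cut capacity = 7 + 3 + 4 = 14.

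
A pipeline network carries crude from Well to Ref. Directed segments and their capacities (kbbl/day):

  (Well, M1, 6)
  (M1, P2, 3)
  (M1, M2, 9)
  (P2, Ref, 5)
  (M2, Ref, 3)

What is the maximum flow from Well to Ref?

6

Augment Well→M1→P2→Ref: bottleneck 3, flow now 3.
Augment Well→M1→M2→Ref: bottleneck 3, flow now 6.
No augmenting path remains; maximum flow = 6.
In the residual graph, reachable from Well: {Well}.
Min-cut edges: Well→M1 (6); capacity 6 = 6.
This cut is saturated, so no flow can exceed 6.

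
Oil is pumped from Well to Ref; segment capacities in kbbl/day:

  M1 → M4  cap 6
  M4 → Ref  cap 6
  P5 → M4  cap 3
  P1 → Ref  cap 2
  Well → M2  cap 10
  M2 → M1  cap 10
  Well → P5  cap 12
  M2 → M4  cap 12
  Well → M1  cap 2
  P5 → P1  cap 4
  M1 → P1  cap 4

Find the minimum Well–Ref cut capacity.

8

Augment Well→P5→M4→Ref: bottleneck 3, flow now 3.
Augment Well→P5→P1→Ref: bottleneck 2, flow now 5.
Augment Well→M1→M4→Ref: bottleneck 2, flow now 7.
Augment Well→M2→M4→Ref: bottleneck 1, flow now 8.
No augmenting path remains; maximum flow = 8.
By max-flow min-cut, the minimum cut capacity equals the max flow.
In the residual graph, reachable from Well: {Well, P5, M1, M2, M4, P1}.
Min-cut edges: M4→Ref (6), P1→Ref (2); capacity 6 + 2 = 8.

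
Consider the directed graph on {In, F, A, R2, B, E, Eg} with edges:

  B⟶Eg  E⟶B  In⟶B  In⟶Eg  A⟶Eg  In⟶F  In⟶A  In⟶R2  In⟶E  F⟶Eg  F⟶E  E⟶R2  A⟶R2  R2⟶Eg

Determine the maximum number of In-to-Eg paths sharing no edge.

Assign every edge capacity 1; by Menger, the answer equals the max flow.
Path In→Eg (+1); total 1.
Path In→F→Eg (+1); total 2.
Path In→A→Eg (+1); total 3.
Path In→R2→Eg (+1); total 4.
Path In→B→Eg (+1); total 5.
No residual In→Eg path; max flow = 5.
Certifying cut of size 5: {B→Eg, In→A, In→Eg, In→F, R2→Eg}.

5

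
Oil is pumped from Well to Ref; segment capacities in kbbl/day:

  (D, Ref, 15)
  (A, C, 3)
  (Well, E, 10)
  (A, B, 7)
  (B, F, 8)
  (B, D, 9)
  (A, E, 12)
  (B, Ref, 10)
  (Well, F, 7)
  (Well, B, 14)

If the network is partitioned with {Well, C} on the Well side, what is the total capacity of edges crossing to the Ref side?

Edges leaving {Well, C}: Well→B (14), Well→E (10), Well→F (7).
Cut capacity = 14 + 10 + 7 = 31.

31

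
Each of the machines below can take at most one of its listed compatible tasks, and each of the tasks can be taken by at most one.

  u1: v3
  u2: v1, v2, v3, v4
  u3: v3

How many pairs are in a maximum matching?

2

Unit-capacity flow: source→left, listed edges, right→sink; max matching = max flow.
Augmenting path u1→v3 (+1); matched 1.
Augmenting path u2→v1 (+1); matched 2.
No augmenting path remains; maximum matching = 2.
König certificate: {u2, v3} is a vertex cover of size 2 (every listed pair touches it), so no matching can be larger.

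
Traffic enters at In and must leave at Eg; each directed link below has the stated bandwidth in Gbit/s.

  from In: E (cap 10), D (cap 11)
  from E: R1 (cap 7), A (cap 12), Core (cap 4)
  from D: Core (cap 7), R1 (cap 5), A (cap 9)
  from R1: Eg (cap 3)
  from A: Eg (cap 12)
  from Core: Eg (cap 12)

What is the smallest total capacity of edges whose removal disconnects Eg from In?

21

Augment In→E→R1→Eg: bottleneck 3, flow now 3.
Augment In→E→A→Eg: bottleneck 7, flow now 10.
Augment In→D→A→Eg: bottleneck 5, flow now 15.
Augment In→D→Core→Eg: bottleneck 6, flow now 21.
No augmenting path remains; maximum flow = 21.
By max-flow min-cut, the minimum cut capacity equals the max flow.
In the residual graph, reachable from In: {In}.
Min-cut edges: In→E (10), In→D (11); capacity 10 + 11 = 21.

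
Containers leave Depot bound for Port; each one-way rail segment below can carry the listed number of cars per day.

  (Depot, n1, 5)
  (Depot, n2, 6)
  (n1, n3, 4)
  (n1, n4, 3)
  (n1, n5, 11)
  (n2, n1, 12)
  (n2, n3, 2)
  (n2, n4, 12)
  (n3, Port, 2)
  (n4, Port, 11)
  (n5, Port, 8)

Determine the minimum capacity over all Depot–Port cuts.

Augment Depot→n1→n3→Port: bottleneck 2, flow now 2.
Augment Depot→n1→n4→Port: bottleneck 3, flow now 5.
Augment Depot→n2→n4→Port: bottleneck 6, flow now 11.
No augmenting path remains; maximum flow = 11.
By max-flow min-cut, the minimum cut capacity equals the max flow.
In the residual graph, reachable from Depot: {Depot}.
Min-cut edges: Depot→n1 (5), Depot→n2 (6); capacity 5 + 6 = 11.

11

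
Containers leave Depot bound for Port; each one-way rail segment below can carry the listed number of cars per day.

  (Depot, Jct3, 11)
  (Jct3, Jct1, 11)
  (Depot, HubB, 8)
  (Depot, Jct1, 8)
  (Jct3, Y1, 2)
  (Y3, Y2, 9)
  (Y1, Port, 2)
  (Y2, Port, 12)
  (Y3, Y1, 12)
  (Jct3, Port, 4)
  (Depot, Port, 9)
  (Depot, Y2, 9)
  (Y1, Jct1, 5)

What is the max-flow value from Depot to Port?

24

Augment Depot→Port: bottleneck 9, flow now 9.
Augment Depot→Jct3→Port: bottleneck 4, flow now 13.
Augment Depot→Y2→Port: bottleneck 9, flow now 22.
Augment Depot→Jct3→Y1→Port: bottleneck 2, flow now 24.
No augmenting path remains; maximum flow = 24.
In the residual graph, reachable from Depot: {Depot, HubB, Jct3, Jct1}.
Min-cut edges: Depot→Y2 (9), Depot→Port (9), Jct3→Y1 (2), Jct3→Port (4); capacity 9 + 9 + 2 + 4 = 24.
This cut is saturated, so no flow can exceed 24.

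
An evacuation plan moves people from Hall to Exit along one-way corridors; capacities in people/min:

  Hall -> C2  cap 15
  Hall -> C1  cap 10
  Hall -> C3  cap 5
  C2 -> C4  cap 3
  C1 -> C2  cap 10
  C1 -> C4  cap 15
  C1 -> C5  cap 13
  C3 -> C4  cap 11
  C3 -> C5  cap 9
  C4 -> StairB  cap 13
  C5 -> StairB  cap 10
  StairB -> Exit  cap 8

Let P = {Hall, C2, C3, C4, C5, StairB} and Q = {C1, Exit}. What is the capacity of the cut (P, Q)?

Edges leaving {Hall, C2, C3, C4, C5, StairB}: Hall→C1 (10), StairB→Exit (8).
Cut capacity = 10 + 8 = 18.

18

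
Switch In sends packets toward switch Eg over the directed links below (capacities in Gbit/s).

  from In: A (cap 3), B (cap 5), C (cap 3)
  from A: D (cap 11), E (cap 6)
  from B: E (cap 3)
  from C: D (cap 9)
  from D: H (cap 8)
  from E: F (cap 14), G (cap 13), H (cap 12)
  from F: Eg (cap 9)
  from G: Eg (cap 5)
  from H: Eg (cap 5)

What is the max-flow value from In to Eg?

9

Augment In→A→D→H→Eg: bottleneck 3, flow now 3.
Augment In→B→E→F→Eg: bottleneck 3, flow now 6.
Augment In→C→D→H→Eg: bottleneck 2, flow now 8.
Augment In→C→D→A→E→F→Eg: bottleneck 1, flow now 9. (uses reverse residual edge)
No augmenting path remains; maximum flow = 9.
In the residual graph, reachable from In: {In, B}.
Min-cut edges: In→A (3), In→C (3), B→E (3); capacity 3 + 3 + 3 = 9.
This cut is saturated, so no flow can exceed 9.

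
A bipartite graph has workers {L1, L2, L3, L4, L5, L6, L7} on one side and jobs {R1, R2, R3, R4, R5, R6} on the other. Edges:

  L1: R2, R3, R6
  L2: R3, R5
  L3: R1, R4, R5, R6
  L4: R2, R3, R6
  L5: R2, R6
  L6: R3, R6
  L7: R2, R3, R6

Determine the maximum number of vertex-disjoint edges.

Unit-capacity flow: source→left, listed edges, right→sink; max matching = max flow.
Augmenting path L1→R2 (+1); matched 1.
Augmenting path L2→R3 (+1); matched 2.
Augmenting path L3→R1 (+1); matched 3.
Augmenting path L4→R6 (+1); matched 4.
Augmenting path L6→R3→L2→R5 (+1); matched 5.
No augmenting path remains; maximum matching = 5.
König certificate: {L2, L3, R2, R3, R6} is a vertex cover of size 5 (every listed pair touches it), so no matching can be larger.

5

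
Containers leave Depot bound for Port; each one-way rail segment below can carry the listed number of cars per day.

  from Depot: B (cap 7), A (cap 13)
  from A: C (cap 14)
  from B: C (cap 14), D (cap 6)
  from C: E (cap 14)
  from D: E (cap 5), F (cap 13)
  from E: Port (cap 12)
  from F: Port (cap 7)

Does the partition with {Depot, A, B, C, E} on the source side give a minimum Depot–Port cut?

Yes — it is a minimum cut (capacity 18).

Given cut capacity: 6 + 12 = 18.
Augment Depot→A→C→E→Port: bottleneck 12, flow now 12.
Augment Depot→B→D→F→Port: bottleneck 6, flow now 18.
No augmenting path remains; maximum flow = 18.
Cut capacity 18 equals the max flow, so it is a minimum cut.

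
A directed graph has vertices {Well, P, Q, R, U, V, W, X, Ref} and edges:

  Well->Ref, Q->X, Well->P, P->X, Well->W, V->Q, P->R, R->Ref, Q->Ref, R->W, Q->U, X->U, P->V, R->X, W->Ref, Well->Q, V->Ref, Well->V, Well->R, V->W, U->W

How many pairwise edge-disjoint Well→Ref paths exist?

5

Assign every edge capacity 1; by Menger, the answer equals the max flow.
Path Well→Ref (+1); total 1.
Path Well→Q→Ref (+1); total 2.
Path Well→R→Ref (+1); total 3.
Path Well→V→Ref (+1); total 4.
Path Well→W→Ref (+1); total 5.
No residual Well→Ref path; max flow = 5.
Certifying cut of size 5: {Q→Ref, R→Ref, V→Ref, W→Ref, Well→Ref}.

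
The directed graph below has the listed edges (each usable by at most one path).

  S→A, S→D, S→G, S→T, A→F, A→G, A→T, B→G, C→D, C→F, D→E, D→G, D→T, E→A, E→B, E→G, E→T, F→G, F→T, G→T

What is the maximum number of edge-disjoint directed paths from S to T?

Assign every edge capacity 1; by Menger, the answer equals the max flow.
Path S→T (+1); total 1.
Path S→A→T (+1); total 2.
Path S→D→T (+1); total 3.
Path S→G→T (+1); total 4.
No residual S→T path; max flow = 4.
Certifying cut of size 4: {S→A, S→D, S→G, S→T}.

4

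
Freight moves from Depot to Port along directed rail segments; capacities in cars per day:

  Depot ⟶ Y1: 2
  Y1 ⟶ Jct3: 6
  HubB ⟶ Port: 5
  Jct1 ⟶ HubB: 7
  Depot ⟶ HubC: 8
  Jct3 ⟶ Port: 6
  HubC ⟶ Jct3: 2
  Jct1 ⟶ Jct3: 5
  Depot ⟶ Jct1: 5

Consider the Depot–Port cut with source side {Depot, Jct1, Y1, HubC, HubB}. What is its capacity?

Edges leaving {Depot, Jct1, Y1, HubC, HubB}: Jct1→Jct3 (5), Y1→Jct3 (6), HubC→Jct3 (2), HubB→Port (5).
Cut capacity = 5 + 6 + 2 + 5 = 18.

18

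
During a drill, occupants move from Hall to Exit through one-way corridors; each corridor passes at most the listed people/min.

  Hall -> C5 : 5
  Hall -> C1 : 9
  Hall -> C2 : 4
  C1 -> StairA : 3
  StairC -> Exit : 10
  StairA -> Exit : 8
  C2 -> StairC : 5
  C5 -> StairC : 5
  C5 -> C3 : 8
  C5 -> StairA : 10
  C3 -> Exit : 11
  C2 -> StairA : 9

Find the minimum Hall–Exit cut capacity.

12

Augment Hall→C2→StairA→Exit: bottleneck 4, flow now 4.
Augment Hall→C5→C3→Exit: bottleneck 5, flow now 9.
Augment Hall→C1→StairA→Exit: bottleneck 3, flow now 12.
No augmenting path remains; maximum flow = 12.
By max-flow min-cut, the minimum cut capacity equals the max flow.
In the residual graph, reachable from Hall: {Hall, C1}.
Min-cut edges: Hall→C2 (4), Hall→C5 (5), C1→StairA (3); capacity 4 + 5 + 3 = 12.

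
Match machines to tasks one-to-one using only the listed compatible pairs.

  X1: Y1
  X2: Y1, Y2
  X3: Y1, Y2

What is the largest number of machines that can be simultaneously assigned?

Unit-capacity flow: source→left, listed edges, right→sink; max matching = max flow.
Augmenting path X1→Y1 (+1); matched 1.
Augmenting path X2→Y2 (+1); matched 2.
No augmenting path remains; maximum matching = 2.
König certificate: {Y1, Y2} is a vertex cover of size 2 (every listed pair touches it), so no matching can be larger.

2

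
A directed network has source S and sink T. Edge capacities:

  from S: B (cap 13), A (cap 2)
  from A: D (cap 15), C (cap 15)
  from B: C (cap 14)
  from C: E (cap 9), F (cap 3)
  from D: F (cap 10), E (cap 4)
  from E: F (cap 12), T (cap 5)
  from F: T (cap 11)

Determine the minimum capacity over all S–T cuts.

Augment S→A→C→E→T: bottleneck 2, flow now 2.
Augment S→B→C→E→T: bottleneck 3, flow now 5.
Augment S→B→C→F→T: bottleneck 3, flow now 8.
Augment S→B→C→E→F→T: bottleneck 4, flow now 12.
Augment S→B→C→A→D→F→T: bottleneck 2, flow now 14. (uses reverse residual edge)
No augmenting path remains; maximum flow = 14.
By max-flow min-cut, the minimum cut capacity equals the max flow.
In the residual graph, reachable from S: {S, B, C}.
Min-cut edges: S→A (2), C→E (9), C→F (3); capacity 2 + 9 + 3 = 14.

14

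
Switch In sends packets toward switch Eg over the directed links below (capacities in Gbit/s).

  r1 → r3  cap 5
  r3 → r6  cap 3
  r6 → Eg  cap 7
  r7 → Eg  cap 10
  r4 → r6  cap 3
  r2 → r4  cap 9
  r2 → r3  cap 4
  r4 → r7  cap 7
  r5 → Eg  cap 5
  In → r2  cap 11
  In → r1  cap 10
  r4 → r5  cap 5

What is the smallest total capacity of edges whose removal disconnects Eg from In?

Augment In→r1→r3→r6→Eg: bottleneck 3, flow now 3.
Augment In→r2→r4→r5→Eg: bottleneck 5, flow now 8.
Augment In→r2→r4→r6→Eg: bottleneck 3, flow now 11.
Augment In→r2→r4→r7→Eg: bottleneck 1, flow now 12.
No augmenting path remains; maximum flow = 12.
By max-flow min-cut, the minimum cut capacity equals the max flow.
In the residual graph, reachable from In: {In, r1, r2, r3}.
Min-cut edges: r2→r4 (9), r3→r6 (3); capacity 9 + 3 = 12.

12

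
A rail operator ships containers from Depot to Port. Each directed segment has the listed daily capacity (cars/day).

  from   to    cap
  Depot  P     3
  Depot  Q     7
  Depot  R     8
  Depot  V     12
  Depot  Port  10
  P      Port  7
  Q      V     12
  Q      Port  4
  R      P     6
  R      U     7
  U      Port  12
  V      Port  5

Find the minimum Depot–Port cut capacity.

Augment Depot→Port: bottleneck 10, flow now 10.
Augment Depot→P→Port: bottleneck 3, flow now 13.
Augment Depot→Q→Port: bottleneck 4, flow now 17.
Augment Depot→V→Port: bottleneck 5, flow now 22.
Augment Depot→R→P→Port: bottleneck 4, flow now 26.
Augment Depot→R→U→Port: bottleneck 4, flow now 30.
No augmenting path remains; maximum flow = 30.
By max-flow min-cut, the minimum cut capacity equals the max flow.
In the residual graph, reachable from Depot: {Depot, Q, V}.
Min-cut edges: Depot→P (3), Depot→R (8), Depot→Port (10), Q→Port (4), V→Port (5); capacity 3 + 8 + 10 + 4 + 5 = 30.

30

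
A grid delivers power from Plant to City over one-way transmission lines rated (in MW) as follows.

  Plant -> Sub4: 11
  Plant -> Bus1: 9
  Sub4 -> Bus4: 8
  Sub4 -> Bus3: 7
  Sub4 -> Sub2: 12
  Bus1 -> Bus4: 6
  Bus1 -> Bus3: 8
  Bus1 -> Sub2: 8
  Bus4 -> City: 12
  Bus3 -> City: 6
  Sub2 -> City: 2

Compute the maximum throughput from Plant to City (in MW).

20

Augment Plant→Sub4→Bus4→City: bottleneck 8, flow now 8.
Augment Plant→Sub4→Bus3→City: bottleneck 3, flow now 11.
Augment Plant→Bus1→Bus4→City: bottleneck 4, flow now 15.
Augment Plant→Bus1→Bus3→City: bottleneck 3, flow now 18.
Augment Plant→Bus1→Sub2→City: bottleneck 2, flow now 20.
No augmenting path remains; maximum flow = 20.
In the residual graph, reachable from Plant: {Plant}.
Min-cut edges: Plant→Sub4 (11), Plant→Bus1 (9); capacity 11 + 9 = 20.
This cut is saturated, so no flow can exceed 20.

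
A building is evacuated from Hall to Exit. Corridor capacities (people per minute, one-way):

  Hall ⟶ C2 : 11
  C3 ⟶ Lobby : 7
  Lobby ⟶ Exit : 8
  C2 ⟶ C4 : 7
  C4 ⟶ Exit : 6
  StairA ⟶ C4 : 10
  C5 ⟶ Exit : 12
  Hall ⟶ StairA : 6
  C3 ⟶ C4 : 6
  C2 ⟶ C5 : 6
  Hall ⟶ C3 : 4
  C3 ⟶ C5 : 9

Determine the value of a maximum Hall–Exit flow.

16

Augment Hall→C3→Lobby→Exit: bottleneck 4, flow now 4.
Augment Hall→StairA→C4→Exit: bottleneck 6, flow now 10.
Augment Hall→C2→C5→Exit: bottleneck 6, flow now 16.
No augmenting path remains; maximum flow = 16.
In the residual graph, reachable from Hall: {Hall, StairA, C2, C4}.
Min-cut edges: Hall→C3 (4), C2→C5 (6), C4→Exit (6); capacity 4 + 6 + 6 = 16.
This cut is saturated, so no flow can exceed 16.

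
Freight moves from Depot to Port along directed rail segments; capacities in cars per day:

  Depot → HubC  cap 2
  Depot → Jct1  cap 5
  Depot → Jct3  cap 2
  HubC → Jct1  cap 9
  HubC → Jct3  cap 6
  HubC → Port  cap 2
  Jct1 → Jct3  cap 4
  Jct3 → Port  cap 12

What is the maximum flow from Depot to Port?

Augment Depot→HubC→Port: bottleneck 2, flow now 2.
Augment Depot→Jct3→Port: bottleneck 2, flow now 4.
Augment Depot→Jct1→Jct3→Port: bottleneck 4, flow now 8.
No augmenting path remains; maximum flow = 8.
In the residual graph, reachable from Depot: {Depot, Jct1}.
Min-cut edges: Depot→HubC (2), Depot→Jct3 (2), Jct1→Jct3 (4); capacity 2 + 2 + 4 = 8.
This cut is saturated, so no flow can exceed 8.

8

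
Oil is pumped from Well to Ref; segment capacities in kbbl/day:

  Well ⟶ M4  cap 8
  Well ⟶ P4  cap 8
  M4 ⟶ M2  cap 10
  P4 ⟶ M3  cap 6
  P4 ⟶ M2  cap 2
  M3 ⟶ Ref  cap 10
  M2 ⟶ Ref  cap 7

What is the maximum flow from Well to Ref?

Augment Well→M4→M2→Ref: bottleneck 7, flow now 7.
Augment Well→P4→M3→Ref: bottleneck 6, flow now 13.
No augmenting path remains; maximum flow = 13.
In the residual graph, reachable from Well: {Well, M4, P4, M2}.
Min-cut edges: P4→M3 (6), M2→Ref (7); capacity 6 + 7 = 13.
This cut is saturated, so no flow can exceed 13.

13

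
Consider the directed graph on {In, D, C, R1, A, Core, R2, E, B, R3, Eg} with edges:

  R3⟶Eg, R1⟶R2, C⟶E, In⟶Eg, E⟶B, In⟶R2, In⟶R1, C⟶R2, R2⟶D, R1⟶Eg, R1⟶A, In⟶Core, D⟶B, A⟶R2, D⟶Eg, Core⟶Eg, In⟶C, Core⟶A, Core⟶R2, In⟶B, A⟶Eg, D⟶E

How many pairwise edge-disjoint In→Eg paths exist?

Assign every edge capacity 1; by Menger, the answer equals the max flow.
Path In→Eg (+1); total 1.
Path In→R1→Eg (+1); total 2.
Path In→Core→Eg (+1); total 3.
Path In→R2→D→Eg (+1); total 4.
No residual In→Eg path; max flow = 4.
Certifying cut of size 4: {In→Core, In→Eg, In→R1, R2→D}.

4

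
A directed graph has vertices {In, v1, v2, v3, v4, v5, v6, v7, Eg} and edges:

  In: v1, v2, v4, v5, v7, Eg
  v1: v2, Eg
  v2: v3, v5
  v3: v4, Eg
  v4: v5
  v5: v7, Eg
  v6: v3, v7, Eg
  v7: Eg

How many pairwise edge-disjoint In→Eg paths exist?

Assign every edge capacity 1; by Menger, the answer equals the max flow.
Path In→Eg (+1); total 1.
Path In→v1→Eg (+1); total 2.
Path In→v5→Eg (+1); total 3.
Path In→v7→Eg (+1); total 4.
Path In→v2→v3→Eg (+1); total 5.
No residual In→Eg path; max flow = 5.
Certifying cut of size 5: {In→Eg, In→v1, In→v2, v5→Eg, v7→Eg}.

5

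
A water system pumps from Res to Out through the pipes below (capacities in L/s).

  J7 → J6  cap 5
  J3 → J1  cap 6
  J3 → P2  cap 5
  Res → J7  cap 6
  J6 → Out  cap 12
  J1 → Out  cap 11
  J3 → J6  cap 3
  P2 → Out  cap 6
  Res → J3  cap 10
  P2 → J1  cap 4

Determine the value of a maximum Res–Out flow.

15

Augment Res→J3→J1→Out: bottleneck 6, flow now 6.
Augment Res→J3→P2→Out: bottleneck 4, flow now 10.
Augment Res→J7→J6→Out: bottleneck 5, flow now 15.
No augmenting path remains; maximum flow = 15.
In the residual graph, reachable from Res: {Res, J7}.
Min-cut edges: Res→J3 (10), J7→J6 (5); capacity 10 + 5 = 15.
This cut is saturated, so no flow can exceed 15.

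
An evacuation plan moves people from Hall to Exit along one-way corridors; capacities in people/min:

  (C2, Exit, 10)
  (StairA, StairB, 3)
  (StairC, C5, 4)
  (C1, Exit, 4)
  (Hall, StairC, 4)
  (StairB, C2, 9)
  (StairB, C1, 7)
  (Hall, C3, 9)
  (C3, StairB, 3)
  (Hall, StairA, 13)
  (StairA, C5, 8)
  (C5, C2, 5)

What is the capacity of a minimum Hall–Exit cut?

11

Augment Hall→StairC→C5→C2→Exit: bottleneck 4, flow now 4.
Augment Hall→C3→StairB→C2→Exit: bottleneck 3, flow now 7.
Augment Hall→StairA→StairB→C2→Exit: bottleneck 3, flow now 10.
Augment Hall→StairA→C5→C2→StairB→C1→Exit: bottleneck 1, flow now 11. (uses reverse residual edge)
No augmenting path remains; maximum flow = 11.
By max-flow min-cut, the minimum cut capacity equals the max flow.
In the residual graph, reachable from Hall: {Hall, StairC, C3, StairA, C5}.
Min-cut edges: C3→StairB (3), StairA→StairB (3), C5→C2 (5); capacity 3 + 3 + 5 = 11.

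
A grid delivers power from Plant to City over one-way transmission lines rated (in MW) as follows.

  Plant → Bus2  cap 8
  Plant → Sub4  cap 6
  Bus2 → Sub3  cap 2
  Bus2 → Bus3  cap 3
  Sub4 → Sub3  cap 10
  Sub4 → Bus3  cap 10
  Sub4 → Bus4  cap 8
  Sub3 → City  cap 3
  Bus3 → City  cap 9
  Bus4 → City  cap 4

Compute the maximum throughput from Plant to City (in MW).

Augment Plant→Bus2→Sub3→City: bottleneck 2, flow now 2.
Augment Plant→Bus2→Bus3→City: bottleneck 3, flow now 5.
Augment Plant→Sub4→Sub3→City: bottleneck 1, flow now 6.
Augment Plant→Sub4→Bus3→City: bottleneck 5, flow now 11.
No augmenting path remains; maximum flow = 11.
In the residual graph, reachable from Plant: {Plant, Bus2}.
Min-cut edges: Plant→Sub4 (6), Bus2→Sub3 (2), Bus2→Bus3 (3); capacity 6 + 2 + 3 = 11.
This cut is saturated, so no flow can exceed 11.

11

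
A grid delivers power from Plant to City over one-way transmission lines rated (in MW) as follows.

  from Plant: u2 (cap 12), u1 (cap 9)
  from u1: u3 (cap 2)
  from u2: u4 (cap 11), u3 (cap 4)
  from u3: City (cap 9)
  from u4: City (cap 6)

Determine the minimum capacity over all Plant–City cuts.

Augment Plant→u1→u3→City: bottleneck 2, flow now 2.
Augment Plant→u2→u3→City: bottleneck 4, flow now 6.
Augment Plant→u2→u4→City: bottleneck 6, flow now 12.
No augmenting path remains; maximum flow = 12.
By max-flow min-cut, the minimum cut capacity equals the max flow.
In the residual graph, reachable from Plant: {Plant, u1, u2, u4}.
Min-cut edges: u1→u3 (2), u2→u3 (4), u4→City (6); capacity 2 + 4 + 6 = 12.

12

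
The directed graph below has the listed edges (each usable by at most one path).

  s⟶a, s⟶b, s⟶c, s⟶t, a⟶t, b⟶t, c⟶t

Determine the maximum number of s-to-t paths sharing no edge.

Assign every edge capacity 1; by Menger, the answer equals the max flow.
Path s→t (+1); total 1.
Path s→a→t (+1); total 2.
Path s→b→t (+1); total 3.
Path s→c→t (+1); total 4.
No residual s→t path; max flow = 4.
Certifying cut of size 4: {s→a, s→b, s→c, s→t}.

4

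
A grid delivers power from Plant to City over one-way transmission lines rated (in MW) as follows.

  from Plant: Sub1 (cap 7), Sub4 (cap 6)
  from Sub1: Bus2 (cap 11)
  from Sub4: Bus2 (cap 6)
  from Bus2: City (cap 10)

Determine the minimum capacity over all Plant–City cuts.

10

Augment Plant→Sub1→Bus2→City: bottleneck 7, flow now 7.
Augment Plant→Sub4→Bus2→City: bottleneck 3, flow now 10.
No augmenting path remains; maximum flow = 10.
By max-flow min-cut, the minimum cut capacity equals the max flow.
In the residual graph, reachable from Plant: {Plant, Sub1, Sub4, Bus2}.
Min-cut edges: Bus2→City (10); capacity 10 = 10.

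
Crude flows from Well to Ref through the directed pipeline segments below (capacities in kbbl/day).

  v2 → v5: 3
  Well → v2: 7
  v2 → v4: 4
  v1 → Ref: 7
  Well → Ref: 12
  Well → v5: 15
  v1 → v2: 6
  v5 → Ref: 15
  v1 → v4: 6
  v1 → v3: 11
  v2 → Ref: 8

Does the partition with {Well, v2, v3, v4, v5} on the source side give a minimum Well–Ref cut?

No — its capacity is 35, but the minimum cut has capacity 34.

Given cut capacity: 12 + 8 + 15 = 35.
Augment Well→Ref: bottleneck 12, flow now 12.
Augment Well→v2→Ref: bottleneck 7, flow now 19.
Augment Well→v5→Ref: bottleneck 15, flow now 34.
No augmenting path remains; maximum flow = 34.
In the residual graph, reachable from Well: {Well}.
Min-cut edges: Well→v2 (7), Well→v5 (15), Well→Ref (12); capacity 7 + 15 + 12 = 34.
Cut capacity 35 exceeds the max flow 34, so it is not minimum.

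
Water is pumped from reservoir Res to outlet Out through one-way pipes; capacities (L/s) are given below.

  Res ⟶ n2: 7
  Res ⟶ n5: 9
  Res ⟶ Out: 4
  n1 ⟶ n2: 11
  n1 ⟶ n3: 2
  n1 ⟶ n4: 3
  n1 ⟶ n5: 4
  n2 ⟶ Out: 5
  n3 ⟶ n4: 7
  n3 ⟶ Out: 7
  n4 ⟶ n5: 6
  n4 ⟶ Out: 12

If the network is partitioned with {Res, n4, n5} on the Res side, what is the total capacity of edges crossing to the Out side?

23

Edges leaving {Res, n4, n5}: Res→n2 (7), Res→Out (4), n4→Out (12).
Cut capacity = 7 + 4 + 12 = 23.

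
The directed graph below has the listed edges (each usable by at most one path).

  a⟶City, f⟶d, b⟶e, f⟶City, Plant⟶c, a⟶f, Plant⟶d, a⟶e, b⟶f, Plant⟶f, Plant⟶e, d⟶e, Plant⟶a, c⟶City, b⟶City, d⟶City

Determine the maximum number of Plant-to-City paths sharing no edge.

Assign every edge capacity 1; by Menger, the answer equals the max flow.
Path Plant→a→City (+1); total 1.
Path Plant→c→City (+1); total 2.
Path Plant→d→City (+1); total 3.
Path Plant→f→City (+1); total 4.
No residual Plant→City path; max flow = 4.
Certifying cut of size 4: {Plant→a, Plant→c, Plant→d, Plant→f}.

4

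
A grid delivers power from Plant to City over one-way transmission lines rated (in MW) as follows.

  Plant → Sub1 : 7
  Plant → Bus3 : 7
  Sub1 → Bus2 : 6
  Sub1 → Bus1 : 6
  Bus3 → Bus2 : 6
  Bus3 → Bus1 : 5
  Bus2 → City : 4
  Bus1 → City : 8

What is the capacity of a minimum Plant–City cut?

12

Augment Plant→Sub1→Bus2→City: bottleneck 4, flow now 4.
Augment Plant→Sub1→Bus1→City: bottleneck 3, flow now 7.
Augment Plant→Bus3→Bus1→City: bottleneck 5, flow now 12.
No augmenting path remains; maximum flow = 12.
By max-flow min-cut, the minimum cut capacity equals the max flow.
In the residual graph, reachable from Plant: {Plant, Sub1, Bus3, Bus2, Bus1}.
Min-cut edges: Bus2→City (4), Bus1→City (8); capacity 4 + 8 = 12.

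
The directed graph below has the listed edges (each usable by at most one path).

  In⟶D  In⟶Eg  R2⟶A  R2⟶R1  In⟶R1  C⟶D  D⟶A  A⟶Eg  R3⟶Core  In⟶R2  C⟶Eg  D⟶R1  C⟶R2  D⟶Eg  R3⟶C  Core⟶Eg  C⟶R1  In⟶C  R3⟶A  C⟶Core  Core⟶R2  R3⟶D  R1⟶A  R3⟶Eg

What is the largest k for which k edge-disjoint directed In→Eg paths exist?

Assign every edge capacity 1; by Menger, the answer equals the max flow.
Path In→Eg (+1); total 1.
Path In→C→Eg (+1); total 2.
Path In→D→Eg (+1); total 3.
Path In→R2→A→Eg (+1); total 4.
No residual In→Eg path; max flow = 4.
Certifying cut of size 4: {A→Eg, In→C, In→D, In→Eg}.

4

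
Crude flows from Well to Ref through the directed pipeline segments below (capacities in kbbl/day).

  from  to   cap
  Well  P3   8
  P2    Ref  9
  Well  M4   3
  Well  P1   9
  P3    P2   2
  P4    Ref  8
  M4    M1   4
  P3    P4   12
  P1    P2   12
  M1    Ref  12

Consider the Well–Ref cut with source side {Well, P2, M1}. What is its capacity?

Edges leaving {Well, P2, M1}: Well→P1 (9), Well→P3 (8), Well→M4 (3), P2→Ref (9), M1→Ref (12).
Cut capacity = 9 + 8 + 3 + 9 + 12 = 41.

41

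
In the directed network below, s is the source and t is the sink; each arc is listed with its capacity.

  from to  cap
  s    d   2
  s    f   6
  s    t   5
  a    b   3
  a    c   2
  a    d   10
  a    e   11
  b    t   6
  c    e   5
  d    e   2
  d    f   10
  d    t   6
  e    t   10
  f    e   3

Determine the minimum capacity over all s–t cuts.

10

Augment s→t: bottleneck 5, flow now 5.
Augment s→d→t: bottleneck 2, flow now 7.
Augment s→f→e→t: bottleneck 3, flow now 10.
No augmenting path remains; maximum flow = 10.
By max-flow min-cut, the minimum cut capacity equals the max flow.
In the residual graph, reachable from s: {s, f}.
Min-cut edges: s→d (2), s→t (5), f→e (3); capacity 2 + 5 + 3 = 10.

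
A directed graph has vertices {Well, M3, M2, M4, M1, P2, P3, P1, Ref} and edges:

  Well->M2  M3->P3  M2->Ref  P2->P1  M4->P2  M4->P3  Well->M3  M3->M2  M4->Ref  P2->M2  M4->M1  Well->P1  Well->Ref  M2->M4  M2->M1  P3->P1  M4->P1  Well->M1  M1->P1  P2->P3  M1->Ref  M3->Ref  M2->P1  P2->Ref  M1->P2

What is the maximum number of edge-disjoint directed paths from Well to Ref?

4

Assign every edge capacity 1; by Menger, the answer equals the max flow.
Path Well→Ref (+1); total 1.
Path Well→M3→Ref (+1); total 2.
Path Well→M2→Ref (+1); total 3.
Path Well→M1→Ref (+1); total 4.
No residual Well→Ref path; max flow = 4.
Certifying cut of size 4: {Well→M1, Well→M2, Well→M3, Well→Ref}.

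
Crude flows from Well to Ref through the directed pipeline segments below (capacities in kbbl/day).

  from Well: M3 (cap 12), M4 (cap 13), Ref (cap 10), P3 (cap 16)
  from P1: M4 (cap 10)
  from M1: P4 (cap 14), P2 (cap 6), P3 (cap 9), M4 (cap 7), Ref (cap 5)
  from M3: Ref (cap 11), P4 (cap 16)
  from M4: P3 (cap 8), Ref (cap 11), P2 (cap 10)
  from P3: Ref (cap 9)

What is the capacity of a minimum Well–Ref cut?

Augment Well→Ref: bottleneck 10, flow now 10.
Augment Well→M3→Ref: bottleneck 11, flow now 21.
Augment Well→M4→Ref: bottleneck 11, flow now 32.
Augment Well→P3→Ref: bottleneck 9, flow now 41.
No augmenting path remains; maximum flow = 41.
By max-flow min-cut, the minimum cut capacity equals the max flow.
In the residual graph, reachable from Well: {Well, M3, P4, M4, P3, P2}.
Min-cut edges: Well→Ref (10), M3→Ref (11), M4→Ref (11), P3→Ref (9); capacity 10 + 11 + 11 + 9 = 41.

41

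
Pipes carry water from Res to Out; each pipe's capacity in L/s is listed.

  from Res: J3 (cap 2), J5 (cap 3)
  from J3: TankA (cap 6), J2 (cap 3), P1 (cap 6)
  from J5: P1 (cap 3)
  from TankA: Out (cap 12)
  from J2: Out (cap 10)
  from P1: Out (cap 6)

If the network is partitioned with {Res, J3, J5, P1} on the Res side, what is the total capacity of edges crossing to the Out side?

Edges leaving {Res, J3, J5, P1}: J3→TankA (6), J3→J2 (3), P1→Out (6).
Cut capacity = 6 + 3 + 6 = 15.

15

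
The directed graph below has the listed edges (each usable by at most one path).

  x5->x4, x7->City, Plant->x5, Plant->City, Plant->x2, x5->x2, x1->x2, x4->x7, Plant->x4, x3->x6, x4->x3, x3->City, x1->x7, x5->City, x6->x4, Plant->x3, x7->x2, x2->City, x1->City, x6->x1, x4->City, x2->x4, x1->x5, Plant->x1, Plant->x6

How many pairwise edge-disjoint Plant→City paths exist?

Assign every edge capacity 1; by Menger, the answer equals the max flow.
Path Plant→City (+1); total 1.
Path Plant→x1→City (+1); total 2.
Path Plant→x2→City (+1); total 3.
Path Plant→x3→City (+1); total 4.
Path Plant→x4→City (+1); total 5.
Path Plant→x5→City (+1); total 6.
Path Plant→x6→x1→x7→City (+1); total 7.
No residual Plant→City path; max flow = 7.
Certifying cut of size 7: {Plant→City, Plant→x1, Plant→x2, Plant→x3, Plant→x4, Plant→x5, Plant→x6}.

7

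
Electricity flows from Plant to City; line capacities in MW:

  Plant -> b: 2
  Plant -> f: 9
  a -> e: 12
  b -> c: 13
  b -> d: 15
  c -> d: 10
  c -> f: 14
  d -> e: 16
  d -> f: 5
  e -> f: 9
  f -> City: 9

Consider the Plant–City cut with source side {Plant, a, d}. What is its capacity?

44

Edges leaving {Plant, a, d}: Plant→b (2), Plant→f (9), a→e (12), d→e (16), d→f (5).
Cut capacity = 2 + 9 + 12 + 16 + 5 = 44.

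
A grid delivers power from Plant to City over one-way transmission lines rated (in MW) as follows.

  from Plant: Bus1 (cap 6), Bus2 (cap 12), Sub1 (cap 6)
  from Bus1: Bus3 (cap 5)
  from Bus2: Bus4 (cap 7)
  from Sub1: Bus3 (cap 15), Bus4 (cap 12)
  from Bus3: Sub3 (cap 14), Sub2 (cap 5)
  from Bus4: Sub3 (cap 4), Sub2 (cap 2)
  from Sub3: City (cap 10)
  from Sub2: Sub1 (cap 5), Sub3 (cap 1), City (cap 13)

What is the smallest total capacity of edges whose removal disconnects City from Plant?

Augment Plant→Bus1→Bus3→Sub3→City: bottleneck 5, flow now 5.
Augment Plant→Bus2→Bus4→Sub3→City: bottleneck 4, flow now 9.
Augment Plant→Bus2→Bus4→Sub2→City: bottleneck 2, flow now 11.
Augment Plant→Sub1→Bus3→Sub3→City: bottleneck 1, flow now 12.
Augment Plant→Sub1→Bus3→Sub2→City: bottleneck 5, flow now 17.
No augmenting path remains; maximum flow = 17.
By max-flow min-cut, the minimum cut capacity equals the max flow.
In the residual graph, reachable from Plant: {Plant, Bus1, Bus2, Bus4}.
Min-cut edges: Plant→Sub1 (6), Bus1→Bus3 (5), Bus4→Sub3 (4), Bus4→Sub2 (2); capacity 6 + 5 + 4 + 2 = 17.

17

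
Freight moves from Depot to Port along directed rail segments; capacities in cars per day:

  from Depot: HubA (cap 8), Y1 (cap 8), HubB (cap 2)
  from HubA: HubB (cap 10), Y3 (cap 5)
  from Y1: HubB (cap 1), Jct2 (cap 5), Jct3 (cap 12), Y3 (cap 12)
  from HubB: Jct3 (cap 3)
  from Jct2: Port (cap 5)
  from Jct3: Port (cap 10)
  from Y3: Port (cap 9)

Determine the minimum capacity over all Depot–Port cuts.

16

Augment Depot→HubA→Y3→Port: bottleneck 5, flow now 5.
Augment Depot→Y1→Jct2→Port: bottleneck 5, flow now 10.
Augment Depot→Y1→Jct3→Port: bottleneck 3, flow now 13.
Augment Depot→HubB→Jct3→Port: bottleneck 2, flow now 15.
Augment Depot→HubA→HubB→Jct3→Port: bottleneck 1, flow now 16.
No augmenting path remains; maximum flow = 16.
By max-flow min-cut, the minimum cut capacity equals the max flow.
In the residual graph, reachable from Depot: {Depot, HubA, HubB}.
Min-cut edges: Depot→Y1 (8), HubA→Y3 (5), HubB→Jct3 (3); capacity 8 + 5 + 3 = 16.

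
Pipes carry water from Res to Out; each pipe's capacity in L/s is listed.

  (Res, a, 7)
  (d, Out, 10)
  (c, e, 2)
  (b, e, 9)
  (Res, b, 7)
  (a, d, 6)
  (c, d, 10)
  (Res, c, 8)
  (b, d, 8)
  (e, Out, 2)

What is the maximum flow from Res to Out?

12

Augment Res→a→d→Out: bottleneck 6, flow now 6.
Augment Res→b→d→Out: bottleneck 4, flow now 10.
Augment Res→b→e→Out: bottleneck 2, flow now 12.
No augmenting path remains; maximum flow = 12.
In the residual graph, reachable from Res: {Res, a, b, c, d, e}.
Min-cut edges: d→Out (10), e→Out (2); capacity 10 + 2 = 12.
This cut is saturated, so no flow can exceed 12.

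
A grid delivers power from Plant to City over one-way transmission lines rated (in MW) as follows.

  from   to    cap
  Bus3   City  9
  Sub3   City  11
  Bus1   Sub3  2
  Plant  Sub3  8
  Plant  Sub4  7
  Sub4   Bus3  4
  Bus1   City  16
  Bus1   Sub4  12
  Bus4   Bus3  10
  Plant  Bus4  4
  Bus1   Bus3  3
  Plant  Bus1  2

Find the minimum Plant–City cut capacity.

18

Augment Plant→Bus1→City: bottleneck 2, flow now 2.
Augment Plant→Sub3→City: bottleneck 8, flow now 10.
Augment Plant→Bus4→Bus3→City: bottleneck 4, flow now 14.
Augment Plant→Sub4→Bus3→City: bottleneck 4, flow now 18.
No augmenting path remains; maximum flow = 18.
By max-flow min-cut, the minimum cut capacity equals the max flow.
In the residual graph, reachable from Plant: {Plant, Sub4}.
Min-cut edges: Plant→Bus4 (4), Plant→Bus1 (2), Plant→Sub3 (8), Sub4→Bus3 (4); capacity 4 + 2 + 8 + 4 = 18.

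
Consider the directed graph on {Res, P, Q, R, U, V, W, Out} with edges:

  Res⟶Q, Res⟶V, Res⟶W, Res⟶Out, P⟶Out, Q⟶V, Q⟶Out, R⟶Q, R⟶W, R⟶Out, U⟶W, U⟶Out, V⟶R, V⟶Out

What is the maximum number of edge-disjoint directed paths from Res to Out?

Assign every edge capacity 1; by Menger, the answer equals the max flow.
Path Res→Out (+1); total 1.
Path Res→Q→Out (+1); total 2.
Path Res→V→Out (+1); total 3.
No residual Res→Out path; max flow = 3.
Certifying cut of size 3: {Res→Out, Res→Q, Res→V}.

3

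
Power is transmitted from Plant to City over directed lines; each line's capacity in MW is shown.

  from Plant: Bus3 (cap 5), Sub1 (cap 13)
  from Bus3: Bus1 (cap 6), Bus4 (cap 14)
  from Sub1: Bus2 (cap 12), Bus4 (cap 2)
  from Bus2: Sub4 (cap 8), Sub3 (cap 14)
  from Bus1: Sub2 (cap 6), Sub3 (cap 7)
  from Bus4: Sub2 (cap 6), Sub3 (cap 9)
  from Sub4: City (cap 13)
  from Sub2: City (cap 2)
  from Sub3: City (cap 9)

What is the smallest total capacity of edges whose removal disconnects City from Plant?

18

Augment Plant→Bus3→Bus1→Sub2→City: bottleneck 2, flow now 2.
Augment Plant→Bus3→Bus1→Sub3→City: bottleneck 3, flow now 5.
Augment Plant→Sub1→Bus2→Sub4→City: bottleneck 8, flow now 13.
Augment Plant→Sub1→Bus2→Sub3→City: bottleneck 4, flow now 17.
Augment Plant→Sub1→Bus4→Sub3→City: bottleneck 1, flow now 18.
No augmenting path remains; maximum flow = 18.
By max-flow min-cut, the minimum cut capacity equals the max flow.
In the residual graph, reachable from Plant: {Plant}.
Min-cut edges: Plant→Bus3 (5), Plant→Sub1 (13); capacity 5 + 13 = 18.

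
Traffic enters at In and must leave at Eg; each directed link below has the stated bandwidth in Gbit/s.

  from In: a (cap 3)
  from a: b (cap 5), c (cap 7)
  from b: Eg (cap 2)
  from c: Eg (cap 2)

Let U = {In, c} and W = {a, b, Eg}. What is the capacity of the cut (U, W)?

5

Edges leaving {In, c}: In→a (3), c→Eg (2).
Cut capacity = 3 + 2 = 5.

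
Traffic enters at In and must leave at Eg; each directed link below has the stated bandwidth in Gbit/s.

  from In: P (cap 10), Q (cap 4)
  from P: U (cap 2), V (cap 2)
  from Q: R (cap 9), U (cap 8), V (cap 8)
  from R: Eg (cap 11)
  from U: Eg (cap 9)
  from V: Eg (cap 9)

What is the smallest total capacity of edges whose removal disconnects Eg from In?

8

Augment In→P→U→Eg: bottleneck 2, flow now 2.
Augment In→P→V→Eg: bottleneck 2, flow now 4.
Augment In→Q→R→Eg: bottleneck 4, flow now 8.
No augmenting path remains; maximum flow = 8.
By max-flow min-cut, the minimum cut capacity equals the max flow.
In the residual graph, reachable from In: {In, P}.
Min-cut edges: In→Q (4), P→U (2), P→V (2); capacity 4 + 2 + 2 = 8.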